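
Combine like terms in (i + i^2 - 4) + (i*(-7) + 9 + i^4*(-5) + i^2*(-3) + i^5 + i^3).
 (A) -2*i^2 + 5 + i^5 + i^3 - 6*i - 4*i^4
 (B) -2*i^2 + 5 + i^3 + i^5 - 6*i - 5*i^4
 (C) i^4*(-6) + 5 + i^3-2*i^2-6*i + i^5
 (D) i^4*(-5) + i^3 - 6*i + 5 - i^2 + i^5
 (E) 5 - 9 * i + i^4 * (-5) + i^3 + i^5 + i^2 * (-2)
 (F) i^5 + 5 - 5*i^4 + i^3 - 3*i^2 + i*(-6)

Adding the polynomials and combining like terms:
(i + i^2 - 4) + (i*(-7) + 9 + i^4*(-5) + i^2*(-3) + i^5 + i^3)
= -2*i^2 + 5 + i^3 + i^5 - 6*i - 5*i^4
B) -2*i^2 + 5 + i^3 + i^5 - 6*i - 5*i^4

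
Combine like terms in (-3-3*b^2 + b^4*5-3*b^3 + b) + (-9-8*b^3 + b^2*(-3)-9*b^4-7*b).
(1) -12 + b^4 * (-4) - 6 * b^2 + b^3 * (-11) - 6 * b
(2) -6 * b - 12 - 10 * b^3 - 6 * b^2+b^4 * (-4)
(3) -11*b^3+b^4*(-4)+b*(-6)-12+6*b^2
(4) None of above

Adding the polynomials and combining like terms:
(-3 - 3*b^2 + b^4*5 - 3*b^3 + b) + (-9 - 8*b^3 + b^2*(-3) - 9*b^4 - 7*b)
= -12 + b^4 * (-4) - 6 * b^2 + b^3 * (-11) - 6 * b
1) -12 + b^4 * (-4) - 6 * b^2 + b^3 * (-11) - 6 * b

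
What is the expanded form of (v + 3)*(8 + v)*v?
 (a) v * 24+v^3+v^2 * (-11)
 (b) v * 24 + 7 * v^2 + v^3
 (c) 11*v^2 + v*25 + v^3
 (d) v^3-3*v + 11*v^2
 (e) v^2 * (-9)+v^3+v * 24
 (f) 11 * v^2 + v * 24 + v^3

Expanding (v + 3)*(8 + v)*v:
= 11 * v^2 + v * 24 + v^3
f) 11 * v^2 + v * 24 + v^3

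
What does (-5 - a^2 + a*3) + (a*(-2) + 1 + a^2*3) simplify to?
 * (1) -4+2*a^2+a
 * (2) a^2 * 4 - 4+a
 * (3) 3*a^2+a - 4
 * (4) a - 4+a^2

Adding the polynomials and combining like terms:
(-5 - a^2 + a*3) + (a*(-2) + 1 + a^2*3)
= -4+2*a^2+a
1) -4+2*a^2+a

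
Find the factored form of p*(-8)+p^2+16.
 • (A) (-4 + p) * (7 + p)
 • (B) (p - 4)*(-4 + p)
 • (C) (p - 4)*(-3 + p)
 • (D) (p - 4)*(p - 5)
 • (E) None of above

We need to factor p*(-8)+p^2+16.
The factored form is (p - 4)*(-4 + p).
B) (p - 4)*(-4 + p)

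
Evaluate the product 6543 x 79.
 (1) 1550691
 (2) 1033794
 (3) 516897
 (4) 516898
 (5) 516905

6543 * 79 = 516897
3) 516897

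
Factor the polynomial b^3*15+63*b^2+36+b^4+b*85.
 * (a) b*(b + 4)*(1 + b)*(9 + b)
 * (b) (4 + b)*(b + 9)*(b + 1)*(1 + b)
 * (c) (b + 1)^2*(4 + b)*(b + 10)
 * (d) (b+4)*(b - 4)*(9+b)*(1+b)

We need to factor b^3*15+63*b^2+36+b^4+b*85.
The factored form is (4 + b)*(b + 9)*(b + 1)*(1 + b).
b) (4 + b)*(b + 9)*(b + 1)*(1 + b)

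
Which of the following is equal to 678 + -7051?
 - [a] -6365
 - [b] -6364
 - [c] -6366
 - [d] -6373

678 + -7051 = -6373
d) -6373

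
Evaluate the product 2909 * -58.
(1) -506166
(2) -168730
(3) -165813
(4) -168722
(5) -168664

2909 * -58 = -168722
4) -168722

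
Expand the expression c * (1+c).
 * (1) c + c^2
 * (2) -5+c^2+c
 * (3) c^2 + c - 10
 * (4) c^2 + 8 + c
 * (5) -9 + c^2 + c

Expanding c * (1+c):
= c + c^2
1) c + c^2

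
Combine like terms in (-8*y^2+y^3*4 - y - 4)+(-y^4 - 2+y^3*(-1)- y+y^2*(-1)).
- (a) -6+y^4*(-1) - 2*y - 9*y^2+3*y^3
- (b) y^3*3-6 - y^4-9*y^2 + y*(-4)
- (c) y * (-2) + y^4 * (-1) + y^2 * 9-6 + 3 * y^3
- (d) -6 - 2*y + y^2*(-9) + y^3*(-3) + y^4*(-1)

Adding the polynomials and combining like terms:
(-8*y^2 + y^3*4 - y - 4) + (-y^4 - 2 + y^3*(-1) - y + y^2*(-1))
= -6+y^4*(-1) - 2*y - 9*y^2+3*y^3
a) -6+y^4*(-1) - 2*y - 9*y^2+3*y^3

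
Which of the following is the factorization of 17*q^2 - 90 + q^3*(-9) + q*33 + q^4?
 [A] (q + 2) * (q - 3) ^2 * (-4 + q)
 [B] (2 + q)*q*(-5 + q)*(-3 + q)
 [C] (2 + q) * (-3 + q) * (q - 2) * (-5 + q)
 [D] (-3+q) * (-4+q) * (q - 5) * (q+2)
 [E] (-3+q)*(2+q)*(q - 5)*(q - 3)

We need to factor 17*q^2 - 90 + q^3*(-9) + q*33 + q^4.
The factored form is (-3+q)*(2+q)*(q - 5)*(q - 3).
E) (-3+q)*(2+q)*(q - 5)*(q - 3)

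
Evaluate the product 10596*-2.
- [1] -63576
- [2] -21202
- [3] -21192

10596 * -2 = -21192
3) -21192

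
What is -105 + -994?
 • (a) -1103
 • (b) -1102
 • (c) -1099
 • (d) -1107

-105 + -994 = -1099
c) -1099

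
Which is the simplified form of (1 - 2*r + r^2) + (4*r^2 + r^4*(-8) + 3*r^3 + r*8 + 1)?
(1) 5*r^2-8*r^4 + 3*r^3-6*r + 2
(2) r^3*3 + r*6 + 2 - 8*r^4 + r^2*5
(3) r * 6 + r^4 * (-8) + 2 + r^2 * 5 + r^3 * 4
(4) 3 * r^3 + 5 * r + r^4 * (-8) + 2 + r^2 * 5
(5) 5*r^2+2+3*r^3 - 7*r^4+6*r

Adding the polynomials and combining like terms:
(1 - 2*r + r^2) + (4*r^2 + r^4*(-8) + 3*r^3 + r*8 + 1)
= r^3*3 + r*6 + 2 - 8*r^4 + r^2*5
2) r^3*3 + r*6 + 2 - 8*r^4 + r^2*5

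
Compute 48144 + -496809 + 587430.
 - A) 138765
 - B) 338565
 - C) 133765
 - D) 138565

First: 48144 + -496809 = -448665
Then: -448665 + 587430 = 138765
A) 138765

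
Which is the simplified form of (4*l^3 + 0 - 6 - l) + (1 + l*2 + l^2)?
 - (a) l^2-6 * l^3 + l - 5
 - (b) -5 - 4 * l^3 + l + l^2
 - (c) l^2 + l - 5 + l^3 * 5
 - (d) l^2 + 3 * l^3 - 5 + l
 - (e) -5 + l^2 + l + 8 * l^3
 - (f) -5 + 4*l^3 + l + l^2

Adding the polynomials and combining like terms:
(4*l^3 + 0 - 6 - l) + (1 + l*2 + l^2)
= -5 + 4*l^3 + l + l^2
f) -5 + 4*l^3 + l + l^2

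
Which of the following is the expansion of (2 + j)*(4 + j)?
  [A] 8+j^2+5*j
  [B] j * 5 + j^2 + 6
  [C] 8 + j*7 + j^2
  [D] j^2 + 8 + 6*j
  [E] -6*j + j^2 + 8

Expanding (2 + j)*(4 + j):
= j^2 + 8 + 6*j
D) j^2 + 8 + 6*j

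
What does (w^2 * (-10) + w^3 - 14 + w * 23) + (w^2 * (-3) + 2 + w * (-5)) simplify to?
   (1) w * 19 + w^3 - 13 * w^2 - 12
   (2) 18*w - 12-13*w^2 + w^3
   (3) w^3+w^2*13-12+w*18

Adding the polynomials and combining like terms:
(w^2*(-10) + w^3 - 14 + w*23) + (w^2*(-3) + 2 + w*(-5))
= 18*w - 12-13*w^2 + w^3
2) 18*w - 12-13*w^2 + w^3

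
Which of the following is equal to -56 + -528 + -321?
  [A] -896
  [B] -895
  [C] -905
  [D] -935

First: -56 + -528 = -584
Then: -584 + -321 = -905
C) -905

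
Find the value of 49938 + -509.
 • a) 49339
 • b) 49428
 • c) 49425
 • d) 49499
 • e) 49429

49938 + -509 = 49429
e) 49429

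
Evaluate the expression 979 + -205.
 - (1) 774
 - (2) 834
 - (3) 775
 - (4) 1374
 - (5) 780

979 + -205 = 774
1) 774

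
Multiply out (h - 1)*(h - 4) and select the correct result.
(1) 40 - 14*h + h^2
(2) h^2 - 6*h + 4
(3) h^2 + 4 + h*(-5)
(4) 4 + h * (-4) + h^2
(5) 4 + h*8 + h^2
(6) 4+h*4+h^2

Expanding (h - 1)*(h - 4):
= h^2 + 4 + h*(-5)
3) h^2 + 4 + h*(-5)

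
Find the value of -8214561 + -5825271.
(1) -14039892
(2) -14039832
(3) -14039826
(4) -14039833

-8214561 + -5825271 = -14039832
2) -14039832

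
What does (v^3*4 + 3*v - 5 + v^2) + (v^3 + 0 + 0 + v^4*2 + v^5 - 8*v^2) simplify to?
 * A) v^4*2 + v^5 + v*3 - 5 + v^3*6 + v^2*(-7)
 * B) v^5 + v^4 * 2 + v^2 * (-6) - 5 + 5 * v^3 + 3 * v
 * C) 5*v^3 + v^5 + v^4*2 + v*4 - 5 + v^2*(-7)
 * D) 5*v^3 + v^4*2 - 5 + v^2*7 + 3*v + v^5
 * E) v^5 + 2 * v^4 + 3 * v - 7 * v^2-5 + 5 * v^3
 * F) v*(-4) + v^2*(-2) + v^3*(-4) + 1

Adding the polynomials and combining like terms:
(v^3*4 + 3*v - 5 + v^2) + (v^3 + 0 + 0 + v^4*2 + v^5 - 8*v^2)
= v^5 + 2 * v^4 + 3 * v - 7 * v^2-5 + 5 * v^3
E) v^5 + 2 * v^4 + 3 * v - 7 * v^2-5 + 5 * v^3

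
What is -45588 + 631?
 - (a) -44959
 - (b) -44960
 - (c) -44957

-45588 + 631 = -44957
c) -44957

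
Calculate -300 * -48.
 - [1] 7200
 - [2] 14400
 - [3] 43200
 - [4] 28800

-300 * -48 = 14400
2) 14400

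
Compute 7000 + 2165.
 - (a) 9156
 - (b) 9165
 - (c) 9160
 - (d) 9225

7000 + 2165 = 9165
b) 9165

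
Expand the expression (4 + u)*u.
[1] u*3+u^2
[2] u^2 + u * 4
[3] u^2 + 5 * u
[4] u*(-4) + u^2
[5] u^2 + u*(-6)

Expanding (4 + u)*u:
= u^2 + u * 4
2) u^2 + u * 4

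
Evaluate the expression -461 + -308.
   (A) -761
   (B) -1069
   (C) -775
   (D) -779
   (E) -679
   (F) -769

-461 + -308 = -769
F) -769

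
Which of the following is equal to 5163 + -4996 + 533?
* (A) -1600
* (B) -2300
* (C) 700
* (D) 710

First: 5163 + -4996 = 167
Then: 167 + 533 = 700
C) 700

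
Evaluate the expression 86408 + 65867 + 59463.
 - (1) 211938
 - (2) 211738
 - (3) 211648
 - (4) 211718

First: 86408 + 65867 = 152275
Then: 152275 + 59463 = 211738
2) 211738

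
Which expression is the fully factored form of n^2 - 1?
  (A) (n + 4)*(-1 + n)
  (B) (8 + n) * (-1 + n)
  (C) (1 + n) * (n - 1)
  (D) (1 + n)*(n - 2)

We need to factor n^2 - 1.
The factored form is (1 + n) * (n - 1).
C) (1 + n) * (n - 1)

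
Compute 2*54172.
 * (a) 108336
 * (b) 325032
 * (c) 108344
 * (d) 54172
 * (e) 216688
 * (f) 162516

2 * 54172 = 108344
c) 108344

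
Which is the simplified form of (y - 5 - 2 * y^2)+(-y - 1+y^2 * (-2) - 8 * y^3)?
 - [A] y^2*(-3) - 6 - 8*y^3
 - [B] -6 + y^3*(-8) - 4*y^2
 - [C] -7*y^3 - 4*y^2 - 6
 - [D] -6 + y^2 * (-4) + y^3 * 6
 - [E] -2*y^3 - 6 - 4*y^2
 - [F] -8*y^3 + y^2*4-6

Adding the polynomials and combining like terms:
(y - 5 - 2*y^2) + (-y - 1 + y^2*(-2) - 8*y^3)
= -6 + y^3*(-8) - 4*y^2
B) -6 + y^3*(-8) - 4*y^2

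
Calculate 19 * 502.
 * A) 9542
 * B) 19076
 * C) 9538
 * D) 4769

19 * 502 = 9538
C) 9538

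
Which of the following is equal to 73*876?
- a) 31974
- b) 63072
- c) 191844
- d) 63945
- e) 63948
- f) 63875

73 * 876 = 63948
e) 63948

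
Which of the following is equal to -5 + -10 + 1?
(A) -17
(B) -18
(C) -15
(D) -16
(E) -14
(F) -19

First: -5 + -10 = -15
Then: -15 + 1 = -14
E) -14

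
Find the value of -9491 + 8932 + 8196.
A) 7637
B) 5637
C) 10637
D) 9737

First: -9491 + 8932 = -559
Then: -559 + 8196 = 7637
A) 7637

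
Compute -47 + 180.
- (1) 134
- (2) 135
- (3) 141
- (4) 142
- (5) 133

-47 + 180 = 133
5) 133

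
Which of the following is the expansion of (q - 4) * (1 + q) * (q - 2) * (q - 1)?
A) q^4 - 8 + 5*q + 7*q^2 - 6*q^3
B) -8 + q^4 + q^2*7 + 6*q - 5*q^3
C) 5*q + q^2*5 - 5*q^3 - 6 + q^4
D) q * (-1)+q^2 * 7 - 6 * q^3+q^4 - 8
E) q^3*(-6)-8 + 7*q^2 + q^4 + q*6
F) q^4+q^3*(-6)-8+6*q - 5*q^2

Expanding (q - 4) * (1 + q) * (q - 2) * (q - 1):
= q^3*(-6)-8 + 7*q^2 + q^4 + q*6
E) q^3*(-6)-8 + 7*q^2 + q^4 + q*6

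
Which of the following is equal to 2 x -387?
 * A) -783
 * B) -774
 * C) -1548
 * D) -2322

2 * -387 = -774
B) -774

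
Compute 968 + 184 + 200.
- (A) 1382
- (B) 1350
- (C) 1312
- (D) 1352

First: 968 + 184 = 1152
Then: 1152 + 200 = 1352
D) 1352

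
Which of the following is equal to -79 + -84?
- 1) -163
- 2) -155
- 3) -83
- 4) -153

-79 + -84 = -163
1) -163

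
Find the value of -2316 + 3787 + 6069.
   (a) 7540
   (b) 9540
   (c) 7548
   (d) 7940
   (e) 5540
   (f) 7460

First: -2316 + 3787 = 1471
Then: 1471 + 6069 = 7540
a) 7540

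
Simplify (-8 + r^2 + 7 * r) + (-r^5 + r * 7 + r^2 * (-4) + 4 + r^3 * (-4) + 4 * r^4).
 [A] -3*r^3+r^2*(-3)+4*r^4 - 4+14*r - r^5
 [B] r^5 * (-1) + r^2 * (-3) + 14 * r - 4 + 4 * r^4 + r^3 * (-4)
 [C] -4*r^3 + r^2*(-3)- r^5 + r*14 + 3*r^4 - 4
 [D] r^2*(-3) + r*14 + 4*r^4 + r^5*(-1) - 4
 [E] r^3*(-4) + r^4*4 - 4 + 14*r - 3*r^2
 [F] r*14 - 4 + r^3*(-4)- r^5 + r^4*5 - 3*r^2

Adding the polynomials and combining like terms:
(-8 + r^2 + 7*r) + (-r^5 + r*7 + r^2*(-4) + 4 + r^3*(-4) + 4*r^4)
= r^5 * (-1) + r^2 * (-3) + 14 * r - 4 + 4 * r^4 + r^3 * (-4)
B) r^5 * (-1) + r^2 * (-3) + 14 * r - 4 + 4 * r^4 + r^3 * (-4)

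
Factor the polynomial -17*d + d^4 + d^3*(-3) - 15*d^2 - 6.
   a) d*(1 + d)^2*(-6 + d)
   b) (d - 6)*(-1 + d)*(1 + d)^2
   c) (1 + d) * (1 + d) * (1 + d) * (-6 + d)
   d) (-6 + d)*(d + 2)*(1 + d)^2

We need to factor -17*d + d^4 + d^3*(-3) - 15*d^2 - 6.
The factored form is (1 + d) * (1 + d) * (1 + d) * (-6 + d).
c) (1 + d) * (1 + d) * (1 + d) * (-6 + d)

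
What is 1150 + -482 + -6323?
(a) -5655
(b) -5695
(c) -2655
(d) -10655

First: 1150 + -482 = 668
Then: 668 + -6323 = -5655
a) -5655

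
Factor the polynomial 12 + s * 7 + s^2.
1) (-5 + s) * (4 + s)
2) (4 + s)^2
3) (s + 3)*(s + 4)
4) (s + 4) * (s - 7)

We need to factor 12 + s * 7 + s^2.
The factored form is (s + 3)*(s + 4).
3) (s + 3)*(s + 4)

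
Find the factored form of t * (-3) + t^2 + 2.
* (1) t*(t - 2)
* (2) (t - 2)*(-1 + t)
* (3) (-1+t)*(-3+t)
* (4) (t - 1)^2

We need to factor t * (-3) + t^2 + 2.
The factored form is (t - 2)*(-1 + t).
2) (t - 2)*(-1 + t)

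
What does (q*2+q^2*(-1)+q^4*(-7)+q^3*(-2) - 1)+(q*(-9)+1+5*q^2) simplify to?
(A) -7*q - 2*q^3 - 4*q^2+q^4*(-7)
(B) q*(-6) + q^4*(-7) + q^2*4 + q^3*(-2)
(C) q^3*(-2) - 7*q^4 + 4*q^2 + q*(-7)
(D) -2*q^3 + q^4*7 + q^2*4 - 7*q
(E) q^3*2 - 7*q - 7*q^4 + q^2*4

Adding the polynomials and combining like terms:
(q*2 + q^2*(-1) + q^4*(-7) + q^3*(-2) - 1) + (q*(-9) + 1 + 5*q^2)
= q^3*(-2) - 7*q^4 + 4*q^2 + q*(-7)
C) q^3*(-2) - 7*q^4 + 4*q^2 + q*(-7)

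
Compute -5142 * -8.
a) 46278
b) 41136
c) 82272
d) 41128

-5142 * -8 = 41136
b) 41136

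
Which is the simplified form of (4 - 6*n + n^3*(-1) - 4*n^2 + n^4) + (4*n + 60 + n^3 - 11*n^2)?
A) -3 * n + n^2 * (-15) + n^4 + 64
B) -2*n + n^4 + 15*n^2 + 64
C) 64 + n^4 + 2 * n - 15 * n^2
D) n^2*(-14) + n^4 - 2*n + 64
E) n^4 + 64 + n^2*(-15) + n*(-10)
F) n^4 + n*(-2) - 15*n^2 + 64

Adding the polynomials and combining like terms:
(4 - 6*n + n^3*(-1) - 4*n^2 + n^4) + (4*n + 60 + n^3 - 11*n^2)
= n^4 + n*(-2) - 15*n^2 + 64
F) n^4 + n*(-2) - 15*n^2 + 64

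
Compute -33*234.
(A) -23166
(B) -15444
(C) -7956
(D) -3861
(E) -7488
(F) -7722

-33 * 234 = -7722
F) -7722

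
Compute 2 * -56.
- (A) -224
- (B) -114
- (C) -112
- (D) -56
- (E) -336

2 * -56 = -112
C) -112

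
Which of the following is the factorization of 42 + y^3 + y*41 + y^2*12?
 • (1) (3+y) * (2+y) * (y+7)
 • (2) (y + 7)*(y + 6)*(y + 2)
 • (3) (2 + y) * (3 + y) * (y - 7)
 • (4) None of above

We need to factor 42 + y^3 + y*41 + y^2*12.
The factored form is (3+y) * (2+y) * (y+7).
1) (3+y) * (2+y) * (y+7)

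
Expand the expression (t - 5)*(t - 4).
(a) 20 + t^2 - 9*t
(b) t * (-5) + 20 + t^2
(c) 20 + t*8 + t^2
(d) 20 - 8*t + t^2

Expanding (t - 5)*(t - 4):
= 20 + t^2 - 9*t
a) 20 + t^2 - 9*t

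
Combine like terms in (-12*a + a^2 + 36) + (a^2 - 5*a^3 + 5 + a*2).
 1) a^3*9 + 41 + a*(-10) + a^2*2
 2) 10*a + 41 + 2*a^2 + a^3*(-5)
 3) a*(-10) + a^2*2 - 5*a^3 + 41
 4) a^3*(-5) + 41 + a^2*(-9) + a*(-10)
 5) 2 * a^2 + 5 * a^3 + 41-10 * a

Adding the polynomials and combining like terms:
(-12*a + a^2 + 36) + (a^2 - 5*a^3 + 5 + a*2)
= a*(-10) + a^2*2 - 5*a^3 + 41
3) a*(-10) + a^2*2 - 5*a^3 + 41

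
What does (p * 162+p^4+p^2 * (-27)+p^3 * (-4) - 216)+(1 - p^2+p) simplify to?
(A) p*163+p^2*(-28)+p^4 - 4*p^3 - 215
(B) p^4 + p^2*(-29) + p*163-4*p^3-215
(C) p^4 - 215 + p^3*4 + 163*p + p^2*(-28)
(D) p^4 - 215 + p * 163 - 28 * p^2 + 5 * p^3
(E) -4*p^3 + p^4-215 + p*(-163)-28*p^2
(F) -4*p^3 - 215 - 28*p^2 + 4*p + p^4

Adding the polynomials and combining like terms:
(p*162 + p^4 + p^2*(-27) + p^3*(-4) - 216) + (1 - p^2 + p)
= p*163+p^2*(-28)+p^4 - 4*p^3 - 215
A) p*163+p^2*(-28)+p^4 - 4*p^3 - 215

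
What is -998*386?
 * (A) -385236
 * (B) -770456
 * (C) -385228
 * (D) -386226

-998 * 386 = -385228
C) -385228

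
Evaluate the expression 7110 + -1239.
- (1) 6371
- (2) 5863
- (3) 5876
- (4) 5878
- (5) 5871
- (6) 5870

7110 + -1239 = 5871
5) 5871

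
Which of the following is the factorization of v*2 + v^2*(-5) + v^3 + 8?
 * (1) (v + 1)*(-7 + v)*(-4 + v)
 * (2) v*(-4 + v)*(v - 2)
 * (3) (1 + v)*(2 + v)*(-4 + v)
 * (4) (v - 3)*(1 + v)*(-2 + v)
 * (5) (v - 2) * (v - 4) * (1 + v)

We need to factor v*2 + v^2*(-5) + v^3 + 8.
The factored form is (v - 2) * (v - 4) * (1 + v).
5) (v - 2) * (v - 4) * (1 + v)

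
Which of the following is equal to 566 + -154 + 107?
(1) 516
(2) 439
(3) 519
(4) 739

First: 566 + -154 = 412
Then: 412 + 107 = 519
3) 519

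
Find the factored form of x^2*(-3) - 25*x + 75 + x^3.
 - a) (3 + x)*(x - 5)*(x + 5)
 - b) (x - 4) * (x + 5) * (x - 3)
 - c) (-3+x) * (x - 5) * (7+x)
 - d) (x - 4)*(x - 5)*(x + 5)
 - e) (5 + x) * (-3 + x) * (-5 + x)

We need to factor x^2*(-3) - 25*x + 75 + x^3.
The factored form is (5 + x) * (-3 + x) * (-5 + x).
e) (5 + x) * (-3 + x) * (-5 + x)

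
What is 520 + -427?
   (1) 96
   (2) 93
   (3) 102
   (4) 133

520 + -427 = 93
2) 93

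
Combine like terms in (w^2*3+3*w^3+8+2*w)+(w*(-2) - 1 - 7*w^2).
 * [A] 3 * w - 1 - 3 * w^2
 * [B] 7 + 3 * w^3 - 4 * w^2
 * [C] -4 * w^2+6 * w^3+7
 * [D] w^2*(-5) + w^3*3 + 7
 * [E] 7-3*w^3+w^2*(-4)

Adding the polynomials and combining like terms:
(w^2*3 + 3*w^3 + 8 + 2*w) + (w*(-2) - 1 - 7*w^2)
= 7 + 3 * w^3 - 4 * w^2
B) 7 + 3 * w^3 - 4 * w^2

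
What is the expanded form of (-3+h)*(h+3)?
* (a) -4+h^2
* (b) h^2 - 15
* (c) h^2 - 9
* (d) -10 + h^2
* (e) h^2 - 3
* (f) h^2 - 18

Expanding (-3+h)*(h+3):
= h^2 - 9
c) h^2 - 9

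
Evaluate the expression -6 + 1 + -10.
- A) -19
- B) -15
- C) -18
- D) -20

First: -6 + 1 = -5
Then: -5 + -10 = -15
B) -15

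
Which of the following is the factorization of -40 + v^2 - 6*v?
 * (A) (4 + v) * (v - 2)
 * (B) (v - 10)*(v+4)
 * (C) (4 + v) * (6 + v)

We need to factor -40 + v^2 - 6*v.
The factored form is (v - 10)*(v+4).
B) (v - 10)*(v+4)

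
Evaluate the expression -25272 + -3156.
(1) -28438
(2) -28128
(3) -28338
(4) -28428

-25272 + -3156 = -28428
4) -28428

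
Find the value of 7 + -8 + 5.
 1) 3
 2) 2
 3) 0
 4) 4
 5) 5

First: 7 + -8 = -1
Then: -1 + 5 = 4
4) 4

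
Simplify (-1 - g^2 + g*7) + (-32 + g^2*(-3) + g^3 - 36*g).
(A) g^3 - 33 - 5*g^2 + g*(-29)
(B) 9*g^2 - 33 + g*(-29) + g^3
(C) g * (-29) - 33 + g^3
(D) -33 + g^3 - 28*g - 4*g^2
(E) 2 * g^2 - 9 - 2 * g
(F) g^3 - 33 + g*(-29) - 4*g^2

Adding the polynomials and combining like terms:
(-1 - g^2 + g*7) + (-32 + g^2*(-3) + g^3 - 36*g)
= g^3 - 33 + g*(-29) - 4*g^2
F) g^3 - 33 + g*(-29) - 4*g^2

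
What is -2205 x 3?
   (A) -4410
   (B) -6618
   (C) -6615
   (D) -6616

-2205 * 3 = -6615
C) -6615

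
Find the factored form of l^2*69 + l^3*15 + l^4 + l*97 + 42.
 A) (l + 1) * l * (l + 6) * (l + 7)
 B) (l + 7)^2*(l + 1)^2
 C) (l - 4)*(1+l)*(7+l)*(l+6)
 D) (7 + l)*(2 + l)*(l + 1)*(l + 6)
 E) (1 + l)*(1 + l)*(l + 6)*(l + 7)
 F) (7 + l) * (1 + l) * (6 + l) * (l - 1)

We need to factor l^2*69 + l^3*15 + l^4 + l*97 + 42.
The factored form is (1 + l)*(1 + l)*(l + 6)*(l + 7).
E) (1 + l)*(1 + l)*(l + 6)*(l + 7)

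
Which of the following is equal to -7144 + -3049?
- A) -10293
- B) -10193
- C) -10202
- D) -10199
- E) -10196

-7144 + -3049 = -10193
B) -10193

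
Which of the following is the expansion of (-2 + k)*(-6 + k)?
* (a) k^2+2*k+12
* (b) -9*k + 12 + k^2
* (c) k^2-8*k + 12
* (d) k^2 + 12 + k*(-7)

Expanding (-2 + k)*(-6 + k):
= k^2-8*k + 12
c) k^2-8*k + 12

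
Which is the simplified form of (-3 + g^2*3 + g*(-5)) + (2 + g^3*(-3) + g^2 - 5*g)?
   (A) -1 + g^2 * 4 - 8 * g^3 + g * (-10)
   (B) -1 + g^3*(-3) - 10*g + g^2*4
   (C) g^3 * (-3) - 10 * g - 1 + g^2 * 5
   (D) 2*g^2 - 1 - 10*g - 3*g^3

Adding the polynomials and combining like terms:
(-3 + g^2*3 + g*(-5)) + (2 + g^3*(-3) + g^2 - 5*g)
= -1 + g^3*(-3) - 10*g + g^2*4
B) -1 + g^3*(-3) - 10*g + g^2*4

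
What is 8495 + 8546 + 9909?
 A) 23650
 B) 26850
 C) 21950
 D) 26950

First: 8495 + 8546 = 17041
Then: 17041 + 9909 = 26950
D) 26950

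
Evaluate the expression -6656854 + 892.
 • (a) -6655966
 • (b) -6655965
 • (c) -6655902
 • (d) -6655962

-6656854 + 892 = -6655962
d) -6655962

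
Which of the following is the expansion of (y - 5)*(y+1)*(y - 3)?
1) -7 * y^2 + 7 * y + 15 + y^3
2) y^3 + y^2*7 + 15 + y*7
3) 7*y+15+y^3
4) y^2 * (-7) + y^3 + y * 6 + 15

Expanding (y - 5)*(y+1)*(y - 3):
= -7 * y^2 + 7 * y + 15 + y^3
1) -7 * y^2 + 7 * y + 15 + y^3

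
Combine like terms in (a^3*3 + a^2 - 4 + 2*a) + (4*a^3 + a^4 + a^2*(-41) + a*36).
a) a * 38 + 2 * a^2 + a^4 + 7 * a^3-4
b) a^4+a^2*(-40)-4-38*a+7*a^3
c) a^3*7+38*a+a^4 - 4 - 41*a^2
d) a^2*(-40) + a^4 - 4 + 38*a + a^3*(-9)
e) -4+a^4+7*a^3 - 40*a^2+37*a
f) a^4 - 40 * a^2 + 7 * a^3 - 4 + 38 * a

Adding the polynomials and combining like terms:
(a^3*3 + a^2 - 4 + 2*a) + (4*a^3 + a^4 + a^2*(-41) + a*36)
= a^4 - 40 * a^2 + 7 * a^3 - 4 + 38 * a
f) a^4 - 40 * a^2 + 7 * a^3 - 4 + 38 * a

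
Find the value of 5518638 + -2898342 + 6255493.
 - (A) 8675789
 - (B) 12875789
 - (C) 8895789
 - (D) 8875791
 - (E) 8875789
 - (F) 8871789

First: 5518638 + -2898342 = 2620296
Then: 2620296 + 6255493 = 8875789
E) 8875789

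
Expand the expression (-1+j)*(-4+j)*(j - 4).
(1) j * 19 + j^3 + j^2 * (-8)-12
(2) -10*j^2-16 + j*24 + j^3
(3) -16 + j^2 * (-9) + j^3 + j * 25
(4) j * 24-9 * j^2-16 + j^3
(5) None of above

Expanding (-1+j)*(-4+j)*(j - 4):
= j * 24-9 * j^2-16 + j^3
4) j * 24-9 * j^2-16 + j^3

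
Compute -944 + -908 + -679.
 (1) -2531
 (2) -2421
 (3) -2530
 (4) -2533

First: -944 + -908 = -1852
Then: -1852 + -679 = -2531
1) -2531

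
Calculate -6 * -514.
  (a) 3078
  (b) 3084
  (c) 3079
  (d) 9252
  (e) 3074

-6 * -514 = 3084
b) 3084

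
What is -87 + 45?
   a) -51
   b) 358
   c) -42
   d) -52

-87 + 45 = -42
c) -42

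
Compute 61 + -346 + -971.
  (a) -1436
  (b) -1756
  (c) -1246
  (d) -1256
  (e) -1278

First: 61 + -346 = -285
Then: -285 + -971 = -1256
d) -1256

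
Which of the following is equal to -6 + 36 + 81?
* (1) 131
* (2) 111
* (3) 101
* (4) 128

First: -6 + 36 = 30
Then: 30 + 81 = 111
2) 111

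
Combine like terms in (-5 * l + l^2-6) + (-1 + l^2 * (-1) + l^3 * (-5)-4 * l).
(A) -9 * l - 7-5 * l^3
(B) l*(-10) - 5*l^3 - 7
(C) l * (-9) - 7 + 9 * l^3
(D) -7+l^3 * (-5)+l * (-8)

Adding the polynomials and combining like terms:
(-5*l + l^2 - 6) + (-1 + l^2*(-1) + l^3*(-5) - 4*l)
= -9 * l - 7-5 * l^3
A) -9 * l - 7-5 * l^3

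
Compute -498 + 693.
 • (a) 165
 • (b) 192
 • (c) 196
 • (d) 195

-498 + 693 = 195
d) 195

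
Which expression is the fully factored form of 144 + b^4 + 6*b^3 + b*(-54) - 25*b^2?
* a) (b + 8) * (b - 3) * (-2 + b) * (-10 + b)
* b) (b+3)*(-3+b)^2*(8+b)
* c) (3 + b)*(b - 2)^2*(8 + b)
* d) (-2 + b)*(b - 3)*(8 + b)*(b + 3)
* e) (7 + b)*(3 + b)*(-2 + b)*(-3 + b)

We need to factor 144 + b^4 + 6*b^3 + b*(-54) - 25*b^2.
The factored form is (-2 + b)*(b - 3)*(8 + b)*(b + 3).
d) (-2 + b)*(b - 3)*(8 + b)*(b + 3)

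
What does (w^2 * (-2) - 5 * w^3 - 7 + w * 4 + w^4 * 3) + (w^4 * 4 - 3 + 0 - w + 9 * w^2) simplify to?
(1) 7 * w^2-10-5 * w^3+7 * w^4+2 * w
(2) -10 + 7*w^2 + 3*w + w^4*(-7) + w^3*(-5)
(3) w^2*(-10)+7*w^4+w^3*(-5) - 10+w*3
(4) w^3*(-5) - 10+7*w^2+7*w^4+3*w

Adding the polynomials and combining like terms:
(w^2*(-2) - 5*w^3 - 7 + w*4 + w^4*3) + (w^4*4 - 3 + 0 - w + 9*w^2)
= w^3*(-5) - 10+7*w^2+7*w^4+3*w
4) w^3*(-5) - 10+7*w^2+7*w^4+3*w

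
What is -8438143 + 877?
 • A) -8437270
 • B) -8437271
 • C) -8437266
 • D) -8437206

-8438143 + 877 = -8437266
C) -8437266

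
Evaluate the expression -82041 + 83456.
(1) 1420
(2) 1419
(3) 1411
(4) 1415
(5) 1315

-82041 + 83456 = 1415
4) 1415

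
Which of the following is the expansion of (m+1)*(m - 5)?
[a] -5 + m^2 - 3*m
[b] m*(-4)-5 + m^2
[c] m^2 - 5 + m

Expanding (m+1)*(m - 5):
= m*(-4)-5 + m^2
b) m*(-4)-5 + m^2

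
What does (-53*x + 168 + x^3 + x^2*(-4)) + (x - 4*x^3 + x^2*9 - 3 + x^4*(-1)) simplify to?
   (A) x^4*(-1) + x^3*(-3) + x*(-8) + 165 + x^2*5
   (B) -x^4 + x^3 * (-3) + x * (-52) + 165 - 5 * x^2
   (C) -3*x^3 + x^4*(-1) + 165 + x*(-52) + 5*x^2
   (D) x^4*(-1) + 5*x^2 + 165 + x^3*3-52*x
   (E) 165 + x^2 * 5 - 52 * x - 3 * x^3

Adding the polynomials and combining like terms:
(-53*x + 168 + x^3 + x^2*(-4)) + (x - 4*x^3 + x^2*9 - 3 + x^4*(-1))
= -3*x^3 + x^4*(-1) + 165 + x*(-52) + 5*x^2
C) -3*x^3 + x^4*(-1) + 165 + x*(-52) + 5*x^2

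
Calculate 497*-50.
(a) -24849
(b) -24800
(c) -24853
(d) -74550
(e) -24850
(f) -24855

497 * -50 = -24850
e) -24850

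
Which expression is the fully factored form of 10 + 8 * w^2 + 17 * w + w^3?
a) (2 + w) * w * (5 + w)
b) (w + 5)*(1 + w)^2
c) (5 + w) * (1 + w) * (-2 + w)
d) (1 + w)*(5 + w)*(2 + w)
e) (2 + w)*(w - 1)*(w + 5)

We need to factor 10 + 8 * w^2 + 17 * w + w^3.
The factored form is (1 + w)*(5 + w)*(2 + w).
d) (1 + w)*(5 + w)*(2 + w)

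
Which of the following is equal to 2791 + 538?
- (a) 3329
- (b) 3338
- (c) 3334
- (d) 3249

2791 + 538 = 3329
a) 3329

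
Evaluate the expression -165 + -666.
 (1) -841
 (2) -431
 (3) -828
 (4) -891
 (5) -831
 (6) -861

-165 + -666 = -831
5) -831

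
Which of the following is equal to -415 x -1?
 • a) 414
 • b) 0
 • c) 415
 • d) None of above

-415 * -1 = 415
c) 415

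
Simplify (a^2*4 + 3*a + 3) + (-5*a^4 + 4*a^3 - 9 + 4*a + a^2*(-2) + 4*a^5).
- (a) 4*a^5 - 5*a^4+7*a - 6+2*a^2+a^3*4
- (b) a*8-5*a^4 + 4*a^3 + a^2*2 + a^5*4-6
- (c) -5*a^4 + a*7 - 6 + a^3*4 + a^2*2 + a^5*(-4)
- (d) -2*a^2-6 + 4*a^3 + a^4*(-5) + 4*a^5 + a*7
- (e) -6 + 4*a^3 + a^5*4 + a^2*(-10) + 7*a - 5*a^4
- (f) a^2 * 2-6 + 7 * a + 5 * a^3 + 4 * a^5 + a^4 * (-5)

Adding the polynomials and combining like terms:
(a^2*4 + 3*a + 3) + (-5*a^4 + 4*a^3 - 9 + 4*a + a^2*(-2) + 4*a^5)
= 4*a^5 - 5*a^4+7*a - 6+2*a^2+a^3*4
a) 4*a^5 - 5*a^4+7*a - 6+2*a^2+a^3*4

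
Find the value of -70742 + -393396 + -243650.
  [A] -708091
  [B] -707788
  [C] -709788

First: -70742 + -393396 = -464138
Then: -464138 + -243650 = -707788
B) -707788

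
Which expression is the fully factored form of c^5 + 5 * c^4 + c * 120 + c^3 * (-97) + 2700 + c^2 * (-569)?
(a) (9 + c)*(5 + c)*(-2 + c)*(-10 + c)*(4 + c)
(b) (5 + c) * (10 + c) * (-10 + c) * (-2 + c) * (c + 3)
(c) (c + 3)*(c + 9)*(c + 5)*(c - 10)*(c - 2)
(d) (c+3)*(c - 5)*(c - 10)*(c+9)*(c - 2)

We need to factor c^5 + 5 * c^4 + c * 120 + c^3 * (-97) + 2700 + c^2 * (-569).
The factored form is (c + 3)*(c + 9)*(c + 5)*(c - 10)*(c - 2).
c) (c + 3)*(c + 9)*(c + 5)*(c - 10)*(c - 2)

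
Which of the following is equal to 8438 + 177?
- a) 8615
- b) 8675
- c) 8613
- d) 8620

8438 + 177 = 8615
a) 8615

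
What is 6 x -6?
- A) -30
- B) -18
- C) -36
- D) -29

6 * -6 = -36
C) -36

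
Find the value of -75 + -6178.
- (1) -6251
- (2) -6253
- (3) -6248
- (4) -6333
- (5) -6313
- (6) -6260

-75 + -6178 = -6253
2) -6253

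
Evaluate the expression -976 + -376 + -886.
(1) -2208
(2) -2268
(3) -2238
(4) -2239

First: -976 + -376 = -1352
Then: -1352 + -886 = -2238
3) -2238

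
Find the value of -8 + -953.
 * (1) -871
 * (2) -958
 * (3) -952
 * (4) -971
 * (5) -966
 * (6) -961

-8 + -953 = -961
6) -961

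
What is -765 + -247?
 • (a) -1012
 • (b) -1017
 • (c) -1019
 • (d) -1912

-765 + -247 = -1012
a) -1012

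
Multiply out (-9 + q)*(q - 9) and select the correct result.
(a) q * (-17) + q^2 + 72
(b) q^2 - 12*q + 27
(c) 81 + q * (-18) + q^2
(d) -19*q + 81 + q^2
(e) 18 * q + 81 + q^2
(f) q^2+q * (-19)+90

Expanding (-9 + q)*(q - 9):
= 81 + q * (-18) + q^2
c) 81 + q * (-18) + q^2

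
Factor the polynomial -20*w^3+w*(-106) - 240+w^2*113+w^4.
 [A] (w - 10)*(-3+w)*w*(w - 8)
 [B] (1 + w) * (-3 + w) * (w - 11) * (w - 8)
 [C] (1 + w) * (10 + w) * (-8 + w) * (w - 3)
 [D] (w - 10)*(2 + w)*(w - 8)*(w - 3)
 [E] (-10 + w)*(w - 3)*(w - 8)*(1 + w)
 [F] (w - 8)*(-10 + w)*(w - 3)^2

We need to factor -20*w^3+w*(-106) - 240+w^2*113+w^4.
The factored form is (-10 + w)*(w - 3)*(w - 8)*(1 + w).
E) (-10 + w)*(w - 3)*(w - 8)*(1 + w)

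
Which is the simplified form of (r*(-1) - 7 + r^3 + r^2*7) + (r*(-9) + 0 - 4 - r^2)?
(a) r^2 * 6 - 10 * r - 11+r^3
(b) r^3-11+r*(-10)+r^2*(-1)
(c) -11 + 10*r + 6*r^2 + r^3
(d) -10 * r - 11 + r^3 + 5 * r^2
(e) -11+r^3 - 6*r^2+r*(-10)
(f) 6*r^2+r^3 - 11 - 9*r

Adding the polynomials and combining like terms:
(r*(-1) - 7 + r^3 + r^2*7) + (r*(-9) + 0 - 4 - r^2)
= r^2 * 6 - 10 * r - 11+r^3
a) r^2 * 6 - 10 * r - 11+r^3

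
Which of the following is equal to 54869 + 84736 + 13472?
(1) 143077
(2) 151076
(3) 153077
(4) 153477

First: 54869 + 84736 = 139605
Then: 139605 + 13472 = 153077
3) 153077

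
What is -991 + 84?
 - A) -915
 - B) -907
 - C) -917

-991 + 84 = -907
B) -907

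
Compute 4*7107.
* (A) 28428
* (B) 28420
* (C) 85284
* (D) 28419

4 * 7107 = 28428
A) 28428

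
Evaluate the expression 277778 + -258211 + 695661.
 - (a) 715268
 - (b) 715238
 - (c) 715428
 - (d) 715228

First: 277778 + -258211 = 19567
Then: 19567 + 695661 = 715228
d) 715228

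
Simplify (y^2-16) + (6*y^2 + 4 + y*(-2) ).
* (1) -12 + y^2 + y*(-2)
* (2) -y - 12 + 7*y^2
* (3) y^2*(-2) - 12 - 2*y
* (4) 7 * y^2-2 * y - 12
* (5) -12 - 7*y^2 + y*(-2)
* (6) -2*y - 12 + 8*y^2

Adding the polynomials and combining like terms:
(y^2 - 16) + (6*y^2 + 4 + y*(-2))
= 7 * y^2-2 * y - 12
4) 7 * y^2-2 * y - 12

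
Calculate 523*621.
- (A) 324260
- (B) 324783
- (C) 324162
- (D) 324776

523 * 621 = 324783
B) 324783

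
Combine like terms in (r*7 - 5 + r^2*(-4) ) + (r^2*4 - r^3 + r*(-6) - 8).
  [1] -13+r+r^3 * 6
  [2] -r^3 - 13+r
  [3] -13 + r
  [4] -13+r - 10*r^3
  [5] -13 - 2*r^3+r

Adding the polynomials and combining like terms:
(r*7 - 5 + r^2*(-4)) + (r^2*4 - r^3 + r*(-6) - 8)
= -r^3 - 13+r
2) -r^3 - 13+r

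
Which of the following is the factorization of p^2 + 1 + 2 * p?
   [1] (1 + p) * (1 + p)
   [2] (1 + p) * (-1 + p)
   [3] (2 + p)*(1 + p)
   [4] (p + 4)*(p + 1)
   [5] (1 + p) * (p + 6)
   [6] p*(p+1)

We need to factor p^2 + 1 + 2 * p.
The factored form is (1 + p) * (1 + p).
1) (1 + p) * (1 + p)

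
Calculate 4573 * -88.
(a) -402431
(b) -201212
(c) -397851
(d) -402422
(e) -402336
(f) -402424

4573 * -88 = -402424
f) -402424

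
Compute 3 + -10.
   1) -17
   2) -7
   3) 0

3 + -10 = -7
2) -7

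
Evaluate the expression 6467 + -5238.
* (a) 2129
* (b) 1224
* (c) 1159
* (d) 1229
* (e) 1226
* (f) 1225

6467 + -5238 = 1229
d) 1229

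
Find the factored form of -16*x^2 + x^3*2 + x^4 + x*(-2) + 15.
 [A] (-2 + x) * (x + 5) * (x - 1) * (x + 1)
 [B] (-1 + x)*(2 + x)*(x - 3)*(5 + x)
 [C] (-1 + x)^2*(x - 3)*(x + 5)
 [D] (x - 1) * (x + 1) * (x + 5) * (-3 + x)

We need to factor -16*x^2 + x^3*2 + x^4 + x*(-2) + 15.
The factored form is (x - 1) * (x + 1) * (x + 5) * (-3 + x).
D) (x - 1) * (x + 1) * (x + 5) * (-3 + x)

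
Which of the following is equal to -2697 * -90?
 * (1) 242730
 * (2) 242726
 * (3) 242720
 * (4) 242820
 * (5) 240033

-2697 * -90 = 242730
1) 242730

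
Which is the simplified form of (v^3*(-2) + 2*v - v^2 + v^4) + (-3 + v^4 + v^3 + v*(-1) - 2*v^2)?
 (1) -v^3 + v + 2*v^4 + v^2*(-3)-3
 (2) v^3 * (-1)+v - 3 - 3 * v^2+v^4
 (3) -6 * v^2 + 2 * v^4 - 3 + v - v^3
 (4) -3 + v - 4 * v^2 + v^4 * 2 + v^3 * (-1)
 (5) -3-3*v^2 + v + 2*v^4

Adding the polynomials and combining like terms:
(v^3*(-2) + 2*v - v^2 + v^4) + (-3 + v^4 + v^3 + v*(-1) - 2*v^2)
= -v^3 + v + 2*v^4 + v^2*(-3)-3
1) -v^3 + v + 2*v^4 + v^2*(-3)-3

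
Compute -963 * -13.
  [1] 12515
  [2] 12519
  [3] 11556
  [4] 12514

-963 * -13 = 12519
2) 12519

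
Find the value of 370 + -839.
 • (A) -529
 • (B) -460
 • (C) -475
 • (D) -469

370 + -839 = -469
D) -469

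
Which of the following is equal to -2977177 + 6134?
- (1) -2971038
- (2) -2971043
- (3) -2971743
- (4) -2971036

-2977177 + 6134 = -2971043
2) -2971043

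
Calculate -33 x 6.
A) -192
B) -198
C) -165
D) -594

-33 * 6 = -198
B) -198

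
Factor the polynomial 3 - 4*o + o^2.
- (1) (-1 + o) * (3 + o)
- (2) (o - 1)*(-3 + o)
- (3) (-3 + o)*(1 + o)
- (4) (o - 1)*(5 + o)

We need to factor 3 - 4*o + o^2.
The factored form is (o - 1)*(-3 + o).
2) (o - 1)*(-3 + o)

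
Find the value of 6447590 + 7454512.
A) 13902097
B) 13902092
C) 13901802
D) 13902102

6447590 + 7454512 = 13902102
D) 13902102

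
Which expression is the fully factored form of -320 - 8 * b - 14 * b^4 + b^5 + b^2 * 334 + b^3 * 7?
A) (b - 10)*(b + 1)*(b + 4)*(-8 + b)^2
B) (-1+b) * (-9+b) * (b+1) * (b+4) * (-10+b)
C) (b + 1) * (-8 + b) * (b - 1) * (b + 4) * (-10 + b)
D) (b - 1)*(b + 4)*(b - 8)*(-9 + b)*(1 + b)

We need to factor -320 - 8 * b - 14 * b^4 + b^5 + b^2 * 334 + b^3 * 7.
The factored form is (b + 1) * (-8 + b) * (b - 1) * (b + 4) * (-10 + b).
C) (b + 1) * (-8 + b) * (b - 1) * (b + 4) * (-10 + b)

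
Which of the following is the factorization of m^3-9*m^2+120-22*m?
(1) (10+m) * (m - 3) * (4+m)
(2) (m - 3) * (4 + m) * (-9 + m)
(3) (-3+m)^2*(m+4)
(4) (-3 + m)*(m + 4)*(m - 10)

We need to factor m^3-9*m^2+120-22*m.
The factored form is (-3 + m)*(m + 4)*(m - 10).
4) (-3 + m)*(m + 4)*(m - 10)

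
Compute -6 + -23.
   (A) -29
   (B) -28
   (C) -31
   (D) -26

-6 + -23 = -29
A) -29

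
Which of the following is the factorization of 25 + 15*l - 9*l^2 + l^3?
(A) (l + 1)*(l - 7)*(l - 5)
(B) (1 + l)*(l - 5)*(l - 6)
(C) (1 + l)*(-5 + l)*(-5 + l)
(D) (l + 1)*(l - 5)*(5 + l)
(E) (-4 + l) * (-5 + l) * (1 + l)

We need to factor 25 + 15*l - 9*l^2 + l^3.
The factored form is (1 + l)*(-5 + l)*(-5 + l).
C) (1 + l)*(-5 + l)*(-5 + l)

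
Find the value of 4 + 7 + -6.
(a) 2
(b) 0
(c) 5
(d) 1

First: 4 + 7 = 11
Then: 11 + -6 = 5
c) 5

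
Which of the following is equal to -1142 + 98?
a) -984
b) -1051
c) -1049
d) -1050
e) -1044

-1142 + 98 = -1044
e) -1044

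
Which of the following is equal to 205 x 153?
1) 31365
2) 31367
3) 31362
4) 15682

205 * 153 = 31365
1) 31365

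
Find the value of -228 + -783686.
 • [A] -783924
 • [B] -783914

-228 + -783686 = -783914
B) -783914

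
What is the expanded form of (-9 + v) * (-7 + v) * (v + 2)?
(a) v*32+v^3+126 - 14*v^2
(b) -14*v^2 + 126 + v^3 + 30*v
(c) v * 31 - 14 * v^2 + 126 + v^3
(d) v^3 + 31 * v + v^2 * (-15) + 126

Expanding (-9 + v) * (-7 + v) * (v + 2):
= v * 31 - 14 * v^2 + 126 + v^3
c) v * 31 - 14 * v^2 + 126 + v^3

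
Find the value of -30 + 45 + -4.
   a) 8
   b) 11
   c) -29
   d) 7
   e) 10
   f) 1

First: -30 + 45 = 15
Then: 15 + -4 = 11
b) 11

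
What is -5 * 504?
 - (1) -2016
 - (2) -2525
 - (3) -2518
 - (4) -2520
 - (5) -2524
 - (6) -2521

-5 * 504 = -2520
4) -2520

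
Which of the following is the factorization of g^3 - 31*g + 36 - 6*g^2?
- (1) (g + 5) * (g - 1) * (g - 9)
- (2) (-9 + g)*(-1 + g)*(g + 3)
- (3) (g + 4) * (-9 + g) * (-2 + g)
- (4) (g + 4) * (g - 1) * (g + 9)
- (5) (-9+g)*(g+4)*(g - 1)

We need to factor g^3 - 31*g + 36 - 6*g^2.
The factored form is (-9+g)*(g+4)*(g - 1).
5) (-9+g)*(g+4)*(g - 1)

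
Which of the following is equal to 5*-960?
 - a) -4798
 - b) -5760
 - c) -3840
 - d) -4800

5 * -960 = -4800
d) -4800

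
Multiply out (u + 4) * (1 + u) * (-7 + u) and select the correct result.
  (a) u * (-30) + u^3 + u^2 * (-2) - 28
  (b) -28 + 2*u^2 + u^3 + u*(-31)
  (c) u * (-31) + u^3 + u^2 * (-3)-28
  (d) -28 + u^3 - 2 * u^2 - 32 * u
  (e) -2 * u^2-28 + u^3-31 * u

Expanding (u + 4) * (1 + u) * (-7 + u):
= -2 * u^2-28 + u^3-31 * u
e) -2 * u^2-28 + u^3-31 * u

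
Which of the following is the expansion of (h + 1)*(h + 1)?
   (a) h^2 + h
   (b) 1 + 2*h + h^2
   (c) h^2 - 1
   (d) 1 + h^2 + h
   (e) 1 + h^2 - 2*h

Expanding (h + 1)*(h + 1):
= 1 + 2*h + h^2
b) 1 + 2*h + h^2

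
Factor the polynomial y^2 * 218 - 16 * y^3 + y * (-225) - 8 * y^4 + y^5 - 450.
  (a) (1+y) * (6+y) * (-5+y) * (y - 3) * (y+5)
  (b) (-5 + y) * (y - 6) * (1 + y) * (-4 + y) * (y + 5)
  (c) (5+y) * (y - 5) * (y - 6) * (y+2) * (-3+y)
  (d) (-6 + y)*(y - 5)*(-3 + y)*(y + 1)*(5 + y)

We need to factor y^2 * 218 - 16 * y^3 + y * (-225) - 8 * y^4 + y^5 - 450.
The factored form is (-6 + y)*(y - 5)*(-3 + y)*(y + 1)*(5 + y).
d) (-6 + y)*(y - 5)*(-3 + y)*(y + 1)*(5 + y)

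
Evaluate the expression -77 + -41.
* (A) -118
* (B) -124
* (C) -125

-77 + -41 = -118
A) -118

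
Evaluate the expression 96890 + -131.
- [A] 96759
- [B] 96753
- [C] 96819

96890 + -131 = 96759
A) 96759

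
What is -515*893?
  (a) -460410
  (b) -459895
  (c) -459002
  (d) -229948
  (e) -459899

-515 * 893 = -459895
b) -459895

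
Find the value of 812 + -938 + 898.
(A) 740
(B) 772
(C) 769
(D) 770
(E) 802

First: 812 + -938 = -126
Then: -126 + 898 = 772
B) 772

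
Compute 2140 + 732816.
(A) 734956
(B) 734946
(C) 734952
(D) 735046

2140 + 732816 = 734956
A) 734956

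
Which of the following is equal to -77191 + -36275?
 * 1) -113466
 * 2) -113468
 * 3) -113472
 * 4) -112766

-77191 + -36275 = -113466
1) -113466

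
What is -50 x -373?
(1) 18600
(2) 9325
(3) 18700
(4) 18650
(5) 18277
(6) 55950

-50 * -373 = 18650
4) 18650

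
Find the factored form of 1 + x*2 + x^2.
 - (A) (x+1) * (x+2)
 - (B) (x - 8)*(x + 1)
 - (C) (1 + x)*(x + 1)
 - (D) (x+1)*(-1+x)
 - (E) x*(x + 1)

We need to factor 1 + x*2 + x^2.
The factored form is (1 + x)*(x + 1).
C) (1 + x)*(x + 1)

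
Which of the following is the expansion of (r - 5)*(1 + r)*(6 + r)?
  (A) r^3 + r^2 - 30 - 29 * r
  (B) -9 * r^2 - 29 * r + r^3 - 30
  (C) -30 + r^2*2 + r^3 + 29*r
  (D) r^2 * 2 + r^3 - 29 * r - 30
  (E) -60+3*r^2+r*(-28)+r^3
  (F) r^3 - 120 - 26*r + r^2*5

Expanding (r - 5)*(1 + r)*(6 + r):
= r^2 * 2 + r^3 - 29 * r - 30
D) r^2 * 2 + r^3 - 29 * r - 30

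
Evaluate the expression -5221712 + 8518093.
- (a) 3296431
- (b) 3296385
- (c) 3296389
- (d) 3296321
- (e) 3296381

-5221712 + 8518093 = 3296381
e) 3296381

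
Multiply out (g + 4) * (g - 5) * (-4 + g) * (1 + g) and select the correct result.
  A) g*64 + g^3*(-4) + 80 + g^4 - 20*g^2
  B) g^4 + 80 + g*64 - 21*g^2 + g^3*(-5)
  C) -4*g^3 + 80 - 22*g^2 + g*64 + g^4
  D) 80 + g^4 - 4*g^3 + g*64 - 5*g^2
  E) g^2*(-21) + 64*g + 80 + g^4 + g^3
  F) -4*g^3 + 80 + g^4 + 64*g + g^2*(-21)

Expanding (g + 4) * (g - 5) * (-4 + g) * (1 + g):
= -4*g^3 + 80 + g^4 + 64*g + g^2*(-21)
F) -4*g^3 + 80 + g^4 + 64*g + g^2*(-21)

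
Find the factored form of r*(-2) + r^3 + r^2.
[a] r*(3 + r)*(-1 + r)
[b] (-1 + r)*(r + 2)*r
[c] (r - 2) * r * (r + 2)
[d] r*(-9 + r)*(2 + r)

We need to factor r*(-2) + r^3 + r^2.
The factored form is (-1 + r)*(r + 2)*r.
b) (-1 + r)*(r + 2)*r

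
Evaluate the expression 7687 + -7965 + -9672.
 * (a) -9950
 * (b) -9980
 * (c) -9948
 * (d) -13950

First: 7687 + -7965 = -278
Then: -278 + -9672 = -9950
a) -9950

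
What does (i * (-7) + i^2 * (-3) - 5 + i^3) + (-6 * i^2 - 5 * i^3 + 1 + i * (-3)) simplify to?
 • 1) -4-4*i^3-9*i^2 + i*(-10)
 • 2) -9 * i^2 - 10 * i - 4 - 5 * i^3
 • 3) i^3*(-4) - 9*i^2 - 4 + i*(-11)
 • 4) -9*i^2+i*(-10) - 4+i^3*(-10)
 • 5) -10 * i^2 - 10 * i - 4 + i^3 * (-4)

Adding the polynomials and combining like terms:
(i*(-7) + i^2*(-3) - 5 + i^3) + (-6*i^2 - 5*i^3 + 1 + i*(-3))
= -4-4*i^3-9*i^2 + i*(-10)
1) -4-4*i^3-9*i^2 + i*(-10)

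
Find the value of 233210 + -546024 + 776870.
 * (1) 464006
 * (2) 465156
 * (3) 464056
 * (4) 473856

First: 233210 + -546024 = -312814
Then: -312814 + 776870 = 464056
3) 464056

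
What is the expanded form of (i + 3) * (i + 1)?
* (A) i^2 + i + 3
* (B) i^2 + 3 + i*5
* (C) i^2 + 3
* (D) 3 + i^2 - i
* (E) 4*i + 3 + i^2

Expanding (i + 3) * (i + 1):
= 4*i + 3 + i^2
E) 4*i + 3 + i^2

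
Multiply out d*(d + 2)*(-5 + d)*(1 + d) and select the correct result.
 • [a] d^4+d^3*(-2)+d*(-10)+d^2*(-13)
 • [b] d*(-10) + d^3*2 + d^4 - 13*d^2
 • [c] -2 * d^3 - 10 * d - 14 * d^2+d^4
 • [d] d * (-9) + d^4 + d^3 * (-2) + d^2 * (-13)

Expanding d*(d + 2)*(-5 + d)*(1 + d):
= d^4+d^3*(-2)+d*(-10)+d^2*(-13)
a) d^4+d^3*(-2)+d*(-10)+d^2*(-13)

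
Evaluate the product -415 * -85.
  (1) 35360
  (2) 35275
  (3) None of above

-415 * -85 = 35275
2) 35275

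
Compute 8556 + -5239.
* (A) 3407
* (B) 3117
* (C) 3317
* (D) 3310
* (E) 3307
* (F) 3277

8556 + -5239 = 3317
C) 3317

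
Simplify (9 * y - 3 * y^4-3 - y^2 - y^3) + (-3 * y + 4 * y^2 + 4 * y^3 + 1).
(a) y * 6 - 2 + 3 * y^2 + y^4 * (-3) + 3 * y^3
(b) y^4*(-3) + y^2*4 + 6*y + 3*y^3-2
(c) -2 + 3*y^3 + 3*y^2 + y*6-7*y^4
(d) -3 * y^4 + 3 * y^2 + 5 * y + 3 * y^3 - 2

Adding the polynomials and combining like terms:
(9*y - 3*y^4 - 3 - y^2 - y^3) + (-3*y + 4*y^2 + 4*y^3 + 1)
= y * 6 - 2 + 3 * y^2 + y^4 * (-3) + 3 * y^3
a) y * 6 - 2 + 3 * y^2 + y^4 * (-3) + 3 * y^3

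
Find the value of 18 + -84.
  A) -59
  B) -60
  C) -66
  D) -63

18 + -84 = -66
C) -66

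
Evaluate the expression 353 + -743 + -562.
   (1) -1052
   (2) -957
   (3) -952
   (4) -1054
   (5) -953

First: 353 + -743 = -390
Then: -390 + -562 = -952
3) -952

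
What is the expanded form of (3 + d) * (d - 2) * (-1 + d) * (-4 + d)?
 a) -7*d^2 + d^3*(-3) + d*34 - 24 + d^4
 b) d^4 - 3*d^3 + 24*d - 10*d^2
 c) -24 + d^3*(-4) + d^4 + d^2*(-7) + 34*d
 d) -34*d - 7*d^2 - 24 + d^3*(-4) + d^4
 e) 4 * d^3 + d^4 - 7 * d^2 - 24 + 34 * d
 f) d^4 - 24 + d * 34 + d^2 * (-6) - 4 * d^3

Expanding (3 + d) * (d - 2) * (-1 + d) * (-4 + d):
= -24 + d^3*(-4) + d^4 + d^2*(-7) + 34*d
c) -24 + d^3*(-4) + d^4 + d^2*(-7) + 34*d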